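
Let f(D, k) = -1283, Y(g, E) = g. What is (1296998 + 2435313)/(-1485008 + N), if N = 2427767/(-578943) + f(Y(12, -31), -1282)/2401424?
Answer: -5188985758001236752/2064594061167162733 ≈ -2.5133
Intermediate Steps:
N = -5830840724077/1390287614832 (N = 2427767/(-578943) - 1283/2401424 = 2427767*(-1/578943) - 1283*1/2401424 = -2427767/578943 - 1283/2401424 = -5830840724077/1390287614832 ≈ -4.1940)
(1296998 + 2435313)/(-1485008 + N) = (1296998 + 2435313)/(-1485008 - 5830840724077/1390287614832) = 3732311/(-2064594061167162733/1390287614832) = 3732311*(-1390287614832/2064594061167162733) = -5188985758001236752/2064594061167162733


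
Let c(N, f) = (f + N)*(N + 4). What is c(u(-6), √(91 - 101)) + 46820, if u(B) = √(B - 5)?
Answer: 46809 - √110 + 4*I*√10 + 4*I*√11 ≈ 46799.0 + 25.916*I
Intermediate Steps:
u(B) = √(-5 + B)
c(N, f) = (4 + N)*(N + f) (c(N, f) = (N + f)*(4 + N) = (4 + N)*(N + f))
c(u(-6), √(91 - 101)) + 46820 = ((√(-5 - 6))² + 4*√(-5 - 6) + 4*√(91 - 101) + √(-5 - 6)*√(91 - 101)) + 46820 = ((√(-11))² + 4*√(-11) + 4*√(-10) + √(-11)*√(-10)) + 46820 = ((I*√11)² + 4*(I*√11) + 4*(I*√10) + (I*√11)*(I*√10)) + 46820 = (-11 + 4*I*√11 + 4*I*√10 - √110) + 46820 = (-11 - √110 + 4*I*√10 + 4*I*√11) + 46820 = 46809 - √110 + 4*I*√10 + 4*I*√11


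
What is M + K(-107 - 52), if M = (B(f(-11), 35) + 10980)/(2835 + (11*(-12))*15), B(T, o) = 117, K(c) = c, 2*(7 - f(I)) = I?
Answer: -13872/95 ≈ -146.02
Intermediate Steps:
f(I) = 7 - I/2
M = 1233/95 (M = (117 + 10980)/(2835 + (11*(-12))*15) = 11097/(2835 - 132*15) = 11097/(2835 - 1980) = 11097/855 = 11097*(1/855) = 1233/95 ≈ 12.979)
M + K(-107 - 52) = 1233/95 + (-107 - 52) = 1233/95 - 159 = -13872/95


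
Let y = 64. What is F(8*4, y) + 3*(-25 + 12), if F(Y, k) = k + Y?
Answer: 57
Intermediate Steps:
F(Y, k) = Y + k
F(8*4, y) + 3*(-25 + 12) = (8*4 + 64) + 3*(-25 + 12) = (32 + 64) + 3*(-13) = 96 - 39 = 57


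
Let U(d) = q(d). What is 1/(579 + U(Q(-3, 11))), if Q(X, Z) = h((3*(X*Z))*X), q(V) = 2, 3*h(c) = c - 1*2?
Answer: 1/581 ≈ 0.0017212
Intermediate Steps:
h(c) = -⅔ + c/3 (h(c) = (c - 1*2)/3 = (c - 2)/3 = (-2 + c)/3 = -⅔ + c/3)
Q(X, Z) = -⅔ + Z*X² (Q(X, Z) = -⅔ + ((3*(X*Z))*X)/3 = -⅔ + ((3*X*Z)*X)/3 = -⅔ + (3*Z*X²)/3 = -⅔ + Z*X²)
U(d) = 2
1/(579 + U(Q(-3, 11))) = 1/(579 + 2) = 1/581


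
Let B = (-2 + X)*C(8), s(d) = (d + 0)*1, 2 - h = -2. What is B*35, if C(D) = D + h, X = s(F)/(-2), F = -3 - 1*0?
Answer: -210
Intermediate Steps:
h = 4 (h = 2 - 1*(-2) = 2 + 2 = 4)
F = -3 (F = -3 + 0 = -3)
s(d) = d (s(d) = d*1 = d)
X = 3/2 (X = -3/(-2) = -3*(-½) = 3/2 ≈ 1.5000)
C(D) = 4 + D (C(D) = D + 4 = 4 + D)
B = -6 (B = (-2 + 3/2)*(4 + 8) = -½*12 = -6)
B*35 = -6*35 = -210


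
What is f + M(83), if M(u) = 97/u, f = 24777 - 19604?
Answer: 429456/83 ≈ 5174.2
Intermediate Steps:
f = 5173
f + M(83) = 5173 + 97/83 = 429456/83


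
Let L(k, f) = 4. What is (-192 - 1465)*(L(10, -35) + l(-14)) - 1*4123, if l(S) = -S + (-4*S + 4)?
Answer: -133369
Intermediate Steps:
l(S) = 4 - 5*S (l(S) = -S + (4 - 4*S) = 4 - 5*S)
(-192 - 1465)*(L(10, -35) + l(-14)) - 1*4123 = (-192 - 1465)*(4 + (4 - 5*(-14))) - 1*4123 = -1657*(4 + (4 + 70)) - 4123 = -1657*(4 + 74) - 4123 = -1657*78 - 4123 = -129246 - 4123 = -133369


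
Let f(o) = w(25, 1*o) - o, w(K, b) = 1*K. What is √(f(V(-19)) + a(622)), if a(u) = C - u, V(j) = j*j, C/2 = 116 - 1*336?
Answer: I*√1398 ≈ 37.39*I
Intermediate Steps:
w(K, b) = K
C = -440 (C = 2*(116 - 1*336) = 2*(116 - 336) = 2*(-220) = -440)
V(j) = j²
f(o) = 25 - o
a(u) = -440 - u
√(f(V(-19)) + a(622)) = √((25 - 1*(-19)²) + (-440 - 1*622)) = √((25 - 1*361) + (-440 - 622)) = √((25 - 361) - 1062) = √(-336 - 1062) = √(-1398) = I*√1398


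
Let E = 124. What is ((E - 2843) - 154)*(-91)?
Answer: 261443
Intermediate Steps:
((E - 2843) - 154)*(-91) = ((124 - 2843) - 154)*(-91) = (-2719 - 154)*(-91) = -2873*(-91) = 261443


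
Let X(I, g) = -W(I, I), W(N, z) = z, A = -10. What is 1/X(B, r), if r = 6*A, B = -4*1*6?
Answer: 1/24 ≈ 0.041667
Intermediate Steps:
B = -24 (B = -4*6 = -24)
r = -60 (r = 6*(-10) = -60)
X(I, g) = -I
1/X(B, r) = 1/(-1*(-24)) = 1/24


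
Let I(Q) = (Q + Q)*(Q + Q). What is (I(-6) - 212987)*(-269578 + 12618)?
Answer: 54692137280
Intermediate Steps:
I(Q) = 4*Q² (I(Q) = (2*Q)*(2*Q) = 4*Q²)
(I(-6) - 212987)*(-269578 + 12618) = (4*(-6)² - 212987)*(-269578 + 12618) = (4*36 - 212987)*(-256960) = (144 - 212987)*(-256960) = -212843*(-256960) = 54692137280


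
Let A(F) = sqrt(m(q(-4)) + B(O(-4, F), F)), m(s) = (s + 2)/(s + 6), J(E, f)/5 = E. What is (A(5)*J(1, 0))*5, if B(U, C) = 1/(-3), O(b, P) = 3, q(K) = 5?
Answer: 25*sqrt(330)/33 ≈ 13.762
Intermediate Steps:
J(E, f) = 5*E
B(U, C) = -1/3
m(s) = (2 + s)/(6 + s)
A(F) = sqrt(330)/33 (A(F) = sqrt((2 + 5)/(6 + 5) - 1/3) = sqrt(7/11 - 1/3) = sqrt(10/33) = sqrt(330)/33)
(A(5)*J(1, 0))*5 = ((sqrt(330)/33)*(5*1))*5 = ((sqrt(330)/33)*5)*5 = (5*sqrt(330)/33)*5 = 25*sqrt(330)/33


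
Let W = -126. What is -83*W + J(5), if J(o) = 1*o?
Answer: 10463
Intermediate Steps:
J(o) = o
-83*W + J(5) = -83*(-126) + 5 = 10458 + 5 = 10463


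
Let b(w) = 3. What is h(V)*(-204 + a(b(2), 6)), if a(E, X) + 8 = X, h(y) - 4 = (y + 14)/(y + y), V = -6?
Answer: -2060/3 ≈ -686.67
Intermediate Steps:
h(y) = 4 + (14 + y)/(2*y) (h(y) = 4 + (y + 14)/(y + y) = 4 + (14 + y)/((2*y)) = 4 + (14 + y)*(1/(2*y)) = 4 + (14 + y)/(2*y))
a(E, X) = -8 + X
h(V)*(-204 + a(b(2), 6)) = (9/2 + 7/(-6))*(-204 + (-8 + 6)) = (9/2 + 7*(-1/6))*(-204 - 2) = (9/2 - 7/6)*(-206) = (10/3)*(-206) = -2060/3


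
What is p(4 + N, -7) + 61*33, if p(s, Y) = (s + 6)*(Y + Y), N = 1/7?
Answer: 1871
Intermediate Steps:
N = ⅐ ≈ 0.14286
p(s, Y) = 2*Y*(6 + s) (p(s, Y) = (6 + s)*(2*Y) = 2*Y*(6 + s))
p(4 + N, -7) + 61*33 = 2*(-7)*(6 + (4 + ⅐)) + 61*33 = 2*(-7)*(6 + 29/7) + 2013 = 2*(-7)*(71/7) + 2013 = -142 + 2013 = 1871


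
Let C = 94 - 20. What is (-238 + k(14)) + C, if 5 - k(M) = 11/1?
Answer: -170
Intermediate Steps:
C = 74
k(M) = -6 (k(M) = 5 - 11/1 = 5 - 11 = -6)
(-238 + k(14)) + C = (-238 - 6) + 74 = -244 + 74 = -170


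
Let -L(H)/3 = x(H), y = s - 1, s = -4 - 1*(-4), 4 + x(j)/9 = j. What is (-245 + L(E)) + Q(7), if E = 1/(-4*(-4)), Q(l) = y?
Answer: -2235/16 ≈ -139.69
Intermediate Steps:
x(j) = -36 + 9*j
s = 0 (s = -4 + 4 = 0)
y = -1 (y = 0 - 1 = -1)
Q(l) = -1
E = 1/16 ≈ 0.062500
L(H) = 108 - 27*H (L(H) = -3*(-36 + 9*H) = 108 - 27*H)
(-245 + L(E)) + Q(7) = (-245 + (108 - 27*1/16)) - 1 = (-245 + (108 - 27/16)) - 1 = (-245 + 1701/16) - 1 = -2219/16 - 1 = -2235/16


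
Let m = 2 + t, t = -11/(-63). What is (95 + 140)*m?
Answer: 32195/63 ≈ 511.03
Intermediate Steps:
t = 11/63 (t = -11*(-1/63) = 11/63 ≈ 0.17460)
m = 137/63 (m = 2 + 11/63 = 137/63 ≈ 2.1746)
(95 + 140)*m = (95 + 140)*(137/63) = 235*(137/63) = 32195/63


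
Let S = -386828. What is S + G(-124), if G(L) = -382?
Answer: -387210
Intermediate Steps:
S + G(-124) = -386828 - 382 = -387210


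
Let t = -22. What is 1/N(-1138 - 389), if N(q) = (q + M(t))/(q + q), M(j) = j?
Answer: 3054/1549 ≈ 1.9716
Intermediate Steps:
N(q) = (-22 + q)/(2*q) (N(q) = (q - 22)/(q + q) = (-22 + q)/((2*q)) = (-22 + q)*(1/(2*q)) = (-22 + q)/(2*q))
1/N(-1138 - 389) = 1/((-22 + (-1138 - 389))/(2*(-1138 - 389))) = 1/((1/2)*(-22 - 1527)/(-1527)) = 1/((1/2)*(-1/1527)*(-1549)) = 1/(1549/3054) = 3054/1549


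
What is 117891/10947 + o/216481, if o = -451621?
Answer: 6859088828/789939169 ≈ 8.6831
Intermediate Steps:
117891/10947 + o/216481 = 117891/10947 - 451621/216481 = 117891*(1/10947) - 451621*1/216481 = 39297/3649 - 451621/216481 = 6859088828/789939169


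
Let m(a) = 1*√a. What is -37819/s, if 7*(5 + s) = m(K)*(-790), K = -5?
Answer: 1853131/624345 - 41827814*I*√5/624345 ≈ 2.9681 - 149.8*I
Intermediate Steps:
m(a) = √a
s = -5 - 790*I*√5/7 (s = -5 + (√(-5)*(-790))/7 = -5 + ((I*√5)*(-790))/7 = -5 + (-790*I*√5)/7 = -5 - 790*I*√5/7 ≈ -5.0 - 252.36*I)
-37819/s = -37819/(-5 - 790*I*√5/7)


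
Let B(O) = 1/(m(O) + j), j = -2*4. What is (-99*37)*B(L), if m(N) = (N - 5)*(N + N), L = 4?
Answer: 3663/16 ≈ 228.94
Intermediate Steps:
m(N) = 2*N*(-5 + N) (m(N) = (-5 + N)*(2*N) = 2*N*(-5 + N))
j = -8
B(O) = 1/(-8 + 2*O*(-5 + O)) (B(O) = 1/(2*O*(-5 + O) - 8) = 1/(-8 + 2*O*(-5 + O)))
(-99*37)*B(L) = (-99*37)*(1/(2*(-4 + 4*(-5 + 4)))) = -3663/(2*(-4 + 4*(-1))) = -3663/(2*(-4 - 4)) = -3663/(2*(-8)) = -3663*(-1)/(2*8) = -3663*(-1/16) = 3663/16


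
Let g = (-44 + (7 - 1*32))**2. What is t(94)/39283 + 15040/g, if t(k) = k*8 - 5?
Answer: 594372787/187026363 ≈ 3.1780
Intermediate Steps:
g = 4761 (g = (-44 + (7 - 32))**2 = (-44 - 25)**2 = (-69)**2 = 4761)
t(k) = -5 + 8*k (t(k) = 8*k - 5 = -5 + 8*k)
t(94)/39283 + 15040/g = (-5 + 8*94)/39283 + 15040/4761 = (-5 + 752)*(1/39283) + 15040*(1/4761) = 747*(1/39283) + 15040/4761 = 747/39283 + 15040/4761 = 594372787/187026363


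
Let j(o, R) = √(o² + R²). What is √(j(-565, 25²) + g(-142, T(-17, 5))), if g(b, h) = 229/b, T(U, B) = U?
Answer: √(-32518 + 100820*√28394)/142 ≈ 28.999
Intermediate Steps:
j(o, R) = √(R² + o²)
√(j(-565, 25²) + g(-142, T(-17, 5))) = √(√((25²)² + (-565)²) + 229/(-142)) = √(√(625² + 319225) + 229*(-1/142)) = √(√(390625 + 319225) - 229/142) = √(√709850 - 229/142) = √(5*√28394 - 229/142) = √(-229/142 + 5*√28394)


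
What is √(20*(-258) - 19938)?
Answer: I*√25098 ≈ 158.42*I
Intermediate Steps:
√(20*(-258) - 19938) = √(-5160 - 19938) = √(-25098) = I*√25098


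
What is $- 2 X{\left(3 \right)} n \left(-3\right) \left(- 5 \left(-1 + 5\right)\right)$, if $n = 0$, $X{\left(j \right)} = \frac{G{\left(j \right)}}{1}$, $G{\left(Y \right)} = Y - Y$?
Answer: $0$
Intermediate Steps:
$G{\left(Y \right)} = 0$
$X{\left(j \right)} = 0$ ($X{\left(j \right)} = \frac{0}{1} = 0 \cdot 1 = 0$)
$- 2 X{\left(3 \right)} n \left(-3\right) \left(- 5 \left(-1 + 5\right)\right) = \left(-2\right) 0 \cdot 0 \left(-3\right) \left(- 5 \left(-1 + 5\right)\right) = 0 \cdot 0 \left(\left(-5\right) 4\right) = 0 \cdot 0 \left(-20\right) = 0 \cdot 0 = 0$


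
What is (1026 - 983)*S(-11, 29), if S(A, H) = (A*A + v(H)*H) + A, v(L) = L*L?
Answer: 1053457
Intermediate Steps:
v(L) = L²
S(A, H) = A + A² + H³ (S(A, H) = (A*A + H²*H) + A = (A² + H³) + A = A + A² + H³)
(1026 - 983)*S(-11, 29) = (1026 - 983)*(-11 + (-11)² + 29³) = 43*(-11 + 121 + 24389) = 43*24499 = 1053457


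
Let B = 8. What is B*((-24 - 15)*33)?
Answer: -10296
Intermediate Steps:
B*((-24 - 15)*33) = 8*((-24 - 15)*33) = 8*(-39*33) = 8*(-1287) = -10296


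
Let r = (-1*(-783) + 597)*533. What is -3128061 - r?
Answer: -3863601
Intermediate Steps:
r = 735540 (r = (783 + 597)*533 = 1380*533 = 735540)
-3128061 - r = -3128061 - 1*735540 = -3128061 - 735540 = -3863601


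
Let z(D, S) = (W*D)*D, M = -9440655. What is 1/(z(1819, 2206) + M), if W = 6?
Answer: 1/10411911 ≈ 9.6044e-8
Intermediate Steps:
z(D, S) = 6*D**2 (z(D, S) = (6*D)*D = 6*D**2)
1/(z(1819, 2206) + M) = 1/(6*1819**2 - 9440655) = 1/(6*3308761 - 9440655) = 1/(19852566 - 9440655) = 1/10411911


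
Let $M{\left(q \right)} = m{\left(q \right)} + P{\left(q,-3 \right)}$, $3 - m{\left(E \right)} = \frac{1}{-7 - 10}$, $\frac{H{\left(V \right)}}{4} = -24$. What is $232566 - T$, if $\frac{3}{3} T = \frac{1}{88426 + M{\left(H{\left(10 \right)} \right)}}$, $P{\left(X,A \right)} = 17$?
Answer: $\frac{349682283961}{1503583} \approx 2.3257 \cdot 10^{5}$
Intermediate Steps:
$H{\left(V \right)} = -96$ ($H{\left(V \right)} = 4 \left(-24\right) = -96$)
$m{\left(E \right)} = \frac{52}{17}$ ($m{\left(E \right)} = 3 - \frac{1}{-7 - 10} = 3 - \frac{1}{-17} = 3 - - \frac{1}{17} = 3 + \frac{1}{17} = \frac{52}{17}$)
$M{\left(q \right)} = \frac{341}{17}$ ($M{\left(q \right)} = \frac{52}{17} + 17 = \frac{341}{17}$)
$T = \frac{17}{1503583}$ ($T = \frac{1}{88426 + \frac{341}{17}} = \frac{1}{\frac{1503583}{17}} = \frac{17}{1503583} \approx 1.1306 \cdot 10^{-5}$)
$232566 - T = 232566 - \frac{17}{1503583} = \frac{349682283961}{1503583}$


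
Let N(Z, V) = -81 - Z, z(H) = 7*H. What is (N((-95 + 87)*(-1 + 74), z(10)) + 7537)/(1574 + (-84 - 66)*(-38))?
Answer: 4020/3637 ≈ 1.1053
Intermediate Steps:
(N((-95 + 87)*(-1 + 74), z(10)) + 7537)/(1574 + (-84 - 66)*(-38)) = ((-81 - (-95 + 87)*(-1 + 74)) + 7537)/(1574 + (-84 - 66)*(-38)) = ((-81 - (-8)*73) + 7537)/(1574 - 150*(-38)) = ((-81 - 1*(-584)) + 7537)/(1574 + 5700) = ((-81 + 584) + 7537)/7274 = (503 + 7537)*(1/7274) = 8040*(1/7274) = 4020/3637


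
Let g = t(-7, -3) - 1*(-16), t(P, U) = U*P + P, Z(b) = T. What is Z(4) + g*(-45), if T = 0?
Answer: -1350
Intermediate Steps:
Z(b) = 0
t(P, U) = P + P*U (t(P, U) = P*U + P = P + P*U)
g = 30 (g = -7*(1 - 3) - 1*(-16) = -7*(-2) + 16 = 14 + 16 = 30)
Z(4) + g*(-45) = 0 + 30*(-45) = 0 - 1350 = -1350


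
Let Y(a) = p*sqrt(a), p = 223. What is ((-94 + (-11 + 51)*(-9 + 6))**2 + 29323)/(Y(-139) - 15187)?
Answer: -1140832253/237557300 - 16751537*I*sqrt(139)/237557300 ≈ -4.8023 - 0.83137*I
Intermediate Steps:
Y(a) = 223*sqrt(a)
((-94 + (-11 + 51)*(-9 + 6))**2 + 29323)/(Y(-139) - 15187) = ((-94 + (-11 + 51)*(-9 + 6))**2 + 29323)/(223*sqrt(-139) - 15187) = ((-94 + 40*(-3))**2 + 29323)/(223*(I*sqrt(139)) - 15187) = ((-94 - 120)**2 + 29323)/(223*I*sqrt(139) - 15187) = ((-214)**2 + 29323)/(-15187 + 223*I*sqrt(139)) = (45796 + 29323)/(-15187 + 223*I*sqrt(139)) = 75119/(-15187 + 223*I*sqrt(139))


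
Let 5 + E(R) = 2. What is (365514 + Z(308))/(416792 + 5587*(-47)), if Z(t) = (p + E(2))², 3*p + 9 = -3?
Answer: 365563/154203 ≈ 2.3707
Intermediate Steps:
p = -4 (p = -3 + (⅓)*(-3) = -3 - 1 = -4)
E(R) = -3 (E(R) = -5 + 2 = -3)
Z(t) = 49 (Z(t) = (-4 - 3)² = (-7)² = 49)
(365514 + Z(308))/(416792 + 5587*(-47)) = (365514 + 49)/(416792 + 5587*(-47)) = 365563/(416792 - 262589) = 365563/154203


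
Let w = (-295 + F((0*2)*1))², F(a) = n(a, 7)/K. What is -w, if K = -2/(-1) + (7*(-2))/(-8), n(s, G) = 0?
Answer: -87025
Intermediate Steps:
K = 15/4 (K = -2*(-1) - 14*(-⅛) = 2 + 7/4 = 15/4 ≈ 3.7500)
F(a) = 0 (F(a) = 0/(15/4) = 0*(4/15) = 0)
w = 87025 (w = (-295 + 0)² = (-295)² = 87025)
-w = -1*87025 = -87025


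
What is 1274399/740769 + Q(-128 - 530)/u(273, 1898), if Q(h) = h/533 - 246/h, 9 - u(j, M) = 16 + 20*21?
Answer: 95535532463948/55466885610591 ≈ 1.7224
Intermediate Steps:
u(j, M) = -427 (u(j, M) = 9 - (16 + 20*21) = 9 - (16 + 420) = 9 - 1*436 = 9 - 436 = -427)
Q(h) = -246/h + h/533 (Q(h) = h*(1/533) - 246/h = h/533 - 246/h = -246/h + h/533)
1274399/740769 + Q(-128 - 530)/u(273, 1898) = 1274399/740769 + (-246/(-128 - 530) + (-128 - 530)/533)/(-427) = 1274399*(1/740769) + (-246/(-658) + (1/533)*(-658))*(-1/427) = 1274399/740769 + (-246*(-1/658) - 658/533)*(-1/427) = 1274399/740769 + (123/329 - 658/533)*(-1/427) = 1274399/740769 - 150923/175357*(-1/427) = 1274399/740769 + 150923/74877439 = 95535532463948/55466885610591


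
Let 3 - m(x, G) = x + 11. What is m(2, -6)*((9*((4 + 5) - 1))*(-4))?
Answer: 2880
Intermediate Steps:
m(x, G) = -8 - x (m(x, G) = 3 - (x + 11) = 3 - (11 + x) = 3 + (-11 - x) = -8 - x)
m(2, -6)*((9*((4 + 5) - 1))*(-4)) = (-8 - 1*2)*((9*((4 + 5) - 1))*(-4)) = (-8 - 2)*((9*(9 - 1))*(-4)) = -10*9*8*(-4) = -720*(-4) = -10*(-288) = 2880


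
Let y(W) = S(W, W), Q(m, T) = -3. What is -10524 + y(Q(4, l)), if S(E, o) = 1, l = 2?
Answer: -10523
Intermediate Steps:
y(W) = 1
-10524 + y(Q(4, l)) = -10524 + 1 = -10523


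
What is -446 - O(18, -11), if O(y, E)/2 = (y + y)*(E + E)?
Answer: 1138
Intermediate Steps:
O(y, E) = 8*E*y (O(y, E) = 2*((y + y)*(E + E)) = 2*((2*y)*(2*E)) = 2*(4*E*y) = 8*E*y)
-446 - O(18, -11) = -446 - 8*(-11)*18 = -446 - 1*(-1584) = -446 + 1584 = 1138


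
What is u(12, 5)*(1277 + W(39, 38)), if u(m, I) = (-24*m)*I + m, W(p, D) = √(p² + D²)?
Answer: -1823556 - 1428*√2965 ≈ -1.9013e+6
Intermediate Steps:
W(p, D) = √(D² + p²)
u(m, I) = m - 24*I*m (u(m, I) = -24*I*m + m = m - 24*I*m)
u(12, 5)*(1277 + W(39, 38)) = (12*(1 - 24*5))*(1277 + √(38² + 39²)) = (12*(1 - 120))*(1277 + √(1444 + 1521)) = (12*(-119))*(1277 + √2965) = -1428*(1277 + √2965) = -1823556 - 1428*√2965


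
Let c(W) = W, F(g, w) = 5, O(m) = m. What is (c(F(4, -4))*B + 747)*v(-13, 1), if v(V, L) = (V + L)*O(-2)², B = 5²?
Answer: -41856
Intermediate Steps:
B = 25
v(V, L) = 4*L + 4*V (v(V, L) = (V + L)*(-2)² = (L + V)*4 = 4*L + 4*V)
(c(F(4, -4))*B + 747)*v(-13, 1) = (5*25 + 747)*(4*1 + 4*(-13)) = (125 + 747)*(4 - 52) = 872*(-48) = -41856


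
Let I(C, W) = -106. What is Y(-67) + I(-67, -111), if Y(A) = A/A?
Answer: -105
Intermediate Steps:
Y(A) = 1
Y(-67) + I(-67, -111) = 1 - 106 = -105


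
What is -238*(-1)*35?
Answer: 8330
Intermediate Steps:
-238*(-1)*35 = -34*(-7)*35 = 238*35 = 8330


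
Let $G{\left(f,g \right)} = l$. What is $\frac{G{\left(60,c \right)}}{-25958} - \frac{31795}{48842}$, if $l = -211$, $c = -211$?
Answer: $- \frac{203757237}{316960159} \approx -0.64285$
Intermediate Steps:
$G{\left(f,g \right)} = -211$
$\frac{G{\left(60,c \right)}}{-25958} - \frac{31795}{48842} = - \frac{211}{-25958} - \frac{31795}{48842} = \left(-211\right) \left(- \frac{1}{25958}\right) - \frac{31795}{48842} = \frac{211}{25958} - \frac{31795}{48842} = - \frac{203757237}{316960159}$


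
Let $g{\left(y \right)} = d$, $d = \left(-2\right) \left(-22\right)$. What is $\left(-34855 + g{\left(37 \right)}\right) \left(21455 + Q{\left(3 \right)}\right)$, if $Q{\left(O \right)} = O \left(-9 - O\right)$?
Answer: $-745616809$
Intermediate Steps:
$d = 44$
$g{\left(y \right)} = 44$
$\left(-34855 + g{\left(37 \right)}\right) \left(21455 + Q{\left(3 \right)}\right) = \left(-34855 + 44\right) \left(21455 - 3 \left(9 + 3\right)\right) = - 34811 \left(21455 - 3 \cdot 12\right) = - 34811 \left(21455 - 36\right) = \left(-34811\right) 21419 = -745616809$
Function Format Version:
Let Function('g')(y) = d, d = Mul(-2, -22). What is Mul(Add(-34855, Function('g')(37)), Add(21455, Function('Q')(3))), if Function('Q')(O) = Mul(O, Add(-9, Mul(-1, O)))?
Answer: -745616809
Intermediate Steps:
d = 44
Function('g')(y) = 44
Mul(Add(-34855, Function('g')(37)), Add(21455, Function('Q')(3))) = Mul(Add(-34855, 44), Add(21455, Mul(-1, 3, Add(9, 3)))) = Mul(-34811, Add(21455, Mul(-1, 3, 12))) = Mul(-34811, Add(21455, -36)) = Mul(-34811, 21419) = -745616809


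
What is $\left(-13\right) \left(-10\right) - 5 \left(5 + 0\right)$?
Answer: $105$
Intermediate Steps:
$\left(-13\right) \left(-10\right) - 5 \left(5 + 0\right) = 130 - 25 = 105$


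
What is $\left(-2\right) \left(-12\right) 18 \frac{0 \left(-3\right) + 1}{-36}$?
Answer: $-12$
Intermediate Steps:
$\left(-2\right) \left(-12\right) 18 \frac{0 \left(-3\right) + 1}{-36} = 24 \cdot 18 \left(0 + 1\right) \left(- \frac{1}{36}\right) = 432 \cdot 1 \left(- \frac{1}{36}\right) = 432 \left(- \frac{1}{36}\right) = -12$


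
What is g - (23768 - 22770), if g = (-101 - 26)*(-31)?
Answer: 2939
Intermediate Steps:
g = 3937 (g = -127*(-31) = 3937)
g - (23768 - 22770) = 3937 - (23768 - 22770) = 3937 - 1*998 = 3937 - 998 = 2939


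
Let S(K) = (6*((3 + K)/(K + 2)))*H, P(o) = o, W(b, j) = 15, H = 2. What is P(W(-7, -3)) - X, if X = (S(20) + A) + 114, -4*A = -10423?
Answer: -119561/44 ≈ -2717.3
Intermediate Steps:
A = 10423/4 (A = -¼*(-10423) = 10423/4 ≈ 2605.8)
S(K) = 12*(3 + K)/(2 + K) (S(K) = (6*((3 + K)/(K + 2)))*2 = (6*((3 + K)/(2 + K)))*2 = (6*(3 + K)/(2 + K))*2 = 12*(3 + K)/(2 + K))
X = 120221/44 (X = (12*(3 + 20)/(2 + 20) + 10423/4) + 114 = (12*23/22 + 10423/4) + 114 = (12*(1/22)*23 + 10423/4) + 114 = (138/11 + 10423/4) + 114 = 115205/44 + 114 = 120221/44 ≈ 2732.3)
P(W(-7, -3)) - X = 15 - 1*120221/44 = 15 - 120221/44 = -119561/44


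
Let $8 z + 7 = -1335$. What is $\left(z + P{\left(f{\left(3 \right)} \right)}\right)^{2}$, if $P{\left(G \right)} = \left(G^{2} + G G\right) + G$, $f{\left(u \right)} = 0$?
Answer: $\frac{450241}{16} \approx 28140.0$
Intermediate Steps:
$z = - \frac{671}{4}$ ($z = - \frac{7}{8} + \frac{1}{8} \left(-1335\right) = - \frac{7}{8} - \frac{1335}{8} = - \frac{671}{4} \approx -167.75$)
$P{\left(G \right)} = G + 2 G^{2}$ ($P{\left(G \right)} = \left(G^{2} + G^{2}\right) + G = 2 G^{2} + G = G + 2 G^{2}$)
$\left(z + P{\left(f{\left(3 \right)} \right)}\right)^{2} = \left(- \frac{671}{4} + 0 \left(1 + 2 \cdot 0\right)\right)^{2} = \left(- \frac{671}{4} + 0 \left(1 + 0\right)\right)^{2} = \left(- \frac{671}{4} + 0 \cdot 1\right)^{2} = \left(- \frac{671}{4} + 0\right)^{2} = \left(- \frac{671}{4}\right)^{2} = \frac{450241}{16}$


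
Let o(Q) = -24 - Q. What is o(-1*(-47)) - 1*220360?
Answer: -220431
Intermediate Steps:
o(-1*(-47)) - 1*220360 = (-24 - (-1)*(-47)) - 1*220360 = (-24 - 1*47) - 220360 = (-24 - 47) - 220360 = -71 - 220360 = -220431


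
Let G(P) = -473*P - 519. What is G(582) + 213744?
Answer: -62061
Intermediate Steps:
G(P) = -519 - 473*P
G(582) + 213744 = (-519 - 473*582) + 213744 = (-519 - 275286) + 213744 = -275805 + 213744 = -62061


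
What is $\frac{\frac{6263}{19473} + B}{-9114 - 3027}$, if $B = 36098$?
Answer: $- \frac{702942617}{236421693} \approx -2.9733$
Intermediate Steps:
$\frac{\frac{6263}{19473} + B}{-9114 - 3027} = \frac{\frac{6263}{19473} + 36098}{-9114 - 3027} = \frac{6263 \cdot \frac{1}{19473} + 36098}{-12141} = \left(\frac{6263}{19473} + 36098\right) \left(- \frac{1}{12141}\right) = \frac{702942617}{19473} \left(- \frac{1}{12141}\right) = - \frac{702942617}{236421693}$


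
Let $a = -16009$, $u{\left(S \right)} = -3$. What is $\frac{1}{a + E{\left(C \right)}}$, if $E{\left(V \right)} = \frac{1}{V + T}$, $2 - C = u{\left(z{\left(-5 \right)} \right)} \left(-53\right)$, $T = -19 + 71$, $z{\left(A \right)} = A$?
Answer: $- \frac{105}{1680946} \approx -6.2465 \cdot 10^{-5}$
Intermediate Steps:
$T = 52$
$C = -157$ ($C = 2 - \left(-3\right) \left(-53\right) = 2 - 159 = -157$)
$E{\left(V \right)} = \frac{1}{52 + V}$ ($E{\left(V \right)} = \frac{1}{V + 52} = \frac{1}{52 + V}$)
$\frac{1}{a + E{\left(C \right)}} = \frac{1}{-16009 + \frac{1}{52 - 157}} = \frac{1}{-16009 + \frac{1}{-105}} = \frac{1}{-16009 - \frac{1}{105}} = \frac{1}{- \frac{1680946}{105}} = - \frac{105}{1680946}$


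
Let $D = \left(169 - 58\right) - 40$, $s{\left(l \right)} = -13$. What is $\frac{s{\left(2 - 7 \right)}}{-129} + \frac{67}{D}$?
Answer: $\frac{9566}{9159} \approx 1.0444$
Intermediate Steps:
$D = 71$ ($D = 111 - 40 = 71$)
$\frac{s{\left(2 - 7 \right)}}{-129} + \frac{67}{D} = - \frac{13}{-129} + \frac{67}{71} = \left(-13\right) \left(- \frac{1}{129}\right) + 67 \cdot \frac{1}{71} = \frac{13}{129} + \frac{67}{71} = \frac{9566}{9159}$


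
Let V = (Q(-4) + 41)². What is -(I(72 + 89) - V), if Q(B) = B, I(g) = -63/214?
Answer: 293029/214 ≈ 1369.3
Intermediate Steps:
I(g) = -63/214 (I(g) = -63*1/214 = -63/214)
V = 1369 (V = (-4 + 41)² = 37² = 1369)
-(I(72 + 89) - V) = -(-63/214 - 1*1369) = -(-63/214 - 1369) = -1*(-293029/214) = 293029/214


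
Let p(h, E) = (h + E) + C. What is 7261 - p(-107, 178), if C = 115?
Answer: 7075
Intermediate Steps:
p(h, E) = 115 + E + h (p(h, E) = (h + E) + 115 = (E + h) + 115 = 115 + E + h)
7261 - p(-107, 178) = 7261 - (115 + 178 - 107) = 7261 - 1*186 = 7261 - 186 = 7075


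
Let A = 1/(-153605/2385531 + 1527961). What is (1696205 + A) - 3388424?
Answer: -6168135172935458703/3644998178686 ≈ -1.6922e+6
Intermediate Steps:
A = 2385531/3644998178686 (A = 1/(-153605*1/2385531 + 1527961) = 1/(-153605/2385531 + 1527961) = 1/(3644998178686/2385531) = 2385531/3644998178686 ≈ 6.5447e-7)
(1696205 + A) - 3388424 = (1696205 + 2385531/3644998178686) - 3388424 = 6182664135680472161/3644998178686 - 3388424 = -6168135172935458703/3644998178686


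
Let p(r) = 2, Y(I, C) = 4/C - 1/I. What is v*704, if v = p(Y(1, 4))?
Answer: 1408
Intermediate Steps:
Y(I, C) = -1/I + 4/C
v = 2
v*704 = 2*704 = 1408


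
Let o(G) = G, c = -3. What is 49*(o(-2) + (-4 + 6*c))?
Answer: -1176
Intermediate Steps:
49*(o(-2) + (-4 + 6*c)) = 49*(-2 + (-4 + 6*(-3))) = 49*(-2 + (-4 - 18)) = 49*(-2 - 22) = 49*(-24) = -1176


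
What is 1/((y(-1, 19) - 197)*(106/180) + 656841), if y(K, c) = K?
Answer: 5/3283622 ≈ 1.5227e-6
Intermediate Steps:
1/((y(-1, 19) - 197)*(106/180) + 656841) = 1/((-1 - 197)*(106/180) + 656841) = 1/(-20988/180 + 656841) = 1/(-198*53/90 + 656841) = 1/(-583/5 + 656841) = 1/(3283622/5) = 5/3283622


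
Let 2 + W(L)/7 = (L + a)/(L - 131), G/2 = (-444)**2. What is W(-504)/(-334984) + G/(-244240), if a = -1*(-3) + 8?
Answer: -1048327212189/649418406520 ≈ -1.6143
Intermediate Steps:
G = 394272 (G = 2*(-444)**2 = 2*197136 = 394272)
a = 11 (a = 3 + 8 = 11)
W(L) = -14 + 7*(11 + L)/(-131 + L) (W(L) = -14 + 7*((L + 11)/(L - 131)) = -14 + 7*((11 + L)/(-131 + L)) = -14 + 7*(11 + L)/(-131 + L))
W(-504)/(-334984) + G/(-244240) = (7*(273 - 1*(-504))/(-131 - 504))/(-334984) + 394272/(-244240) = (7*(273 + 504)/(-635))*(-1/334984) + 394272*(-1/244240) = (7*(-1/635)*777)*(-1/334984) - 24642/15265 = -5439/635*(-1/334984) - 24642/15265 = 5439/212714840 - 24642/15265 = -1048327212189/649418406520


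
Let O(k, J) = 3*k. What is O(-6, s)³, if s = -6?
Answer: -5832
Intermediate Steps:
O(-6, s)³ = (3*(-6))³ = (-18)³ = -5832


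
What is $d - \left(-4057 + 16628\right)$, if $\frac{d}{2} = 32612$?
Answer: $52653$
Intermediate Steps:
$d = 65224$ ($d = 2 \cdot 32612 = 65224$)
$d - \left(-4057 + 16628\right) = 65224 - \left(-4057 + 16628\right) = 65224 - 12571 = 52653$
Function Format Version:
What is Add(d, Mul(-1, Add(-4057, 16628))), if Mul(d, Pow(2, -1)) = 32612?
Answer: 52653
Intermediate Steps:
d = 65224 (d = Mul(2, 32612) = 65224)
Add(d, Mul(-1, Add(-4057, 16628))) = Add(65224, Mul(-1, Add(-4057, 16628))) = Add(65224, Mul(-1, 12571)) = Add(65224, -12571) = 52653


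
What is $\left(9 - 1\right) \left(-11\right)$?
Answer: $-88$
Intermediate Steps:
$\left(9 - 1\right) \left(-11\right) = 8 \left(-11\right) = -88$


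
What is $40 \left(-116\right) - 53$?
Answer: $-4693$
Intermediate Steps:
$40 \left(-116\right) - 53 = -4640 - 53 = -4693$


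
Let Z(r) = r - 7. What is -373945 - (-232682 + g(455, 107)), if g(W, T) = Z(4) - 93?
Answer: -141167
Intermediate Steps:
Z(r) = -7 + r
g(W, T) = -96 (g(W, T) = (-7 + 4) - 93 = -3 - 93 = -96)
-373945 - (-232682 + g(455, 107)) = -373945 - (-232682 - 96) = -373945 - 1*(-232778) = -373945 + 232778 = -141167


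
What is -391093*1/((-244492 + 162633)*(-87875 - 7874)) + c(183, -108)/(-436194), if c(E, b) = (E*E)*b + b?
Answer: 1574941643190871/189936252136103 ≈ 8.2919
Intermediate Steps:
c(E, b) = b + b*E**2 (c(E, b) = E**2*b + b = b*E**2 + b = b + b*E**2)
-391093*1/((-244492 + 162633)*(-87875 - 7874)) + c(183, -108)/(-436194) = -391093*1/((-244492 + 162633)*(-87875 - 7874)) - 108*(1 + 183**2)/(-436194) = -391093/((-81859*(-95749))) - 108*(1 + 33489)*(-1/436194) = -391093/7837917391 - 108*33490*(-1/436194) = -391093*1/7837917391 - 3616920*(-1/436194) = -391093/7837917391 + 200940/24233 = 1574941643190871/189936252136103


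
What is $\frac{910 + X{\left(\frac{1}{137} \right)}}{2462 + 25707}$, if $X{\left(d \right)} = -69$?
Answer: $\frac{841}{28169} \approx 0.029856$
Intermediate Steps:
$\frac{910 + X{\left(\frac{1}{137} \right)}}{2462 + 25707} = \frac{910 - 69}{2462 + 25707} = \frac{841}{28169}$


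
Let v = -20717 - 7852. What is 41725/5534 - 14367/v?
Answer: 423849501/52700282 ≈ 8.0426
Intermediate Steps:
v = -28569
41725/5534 - 14367/v = 41725/5534 - 14367/(-28569) = 41725*(1/5534) - 14367*(-1/28569) = 41725/5534 + 4789/9523 = 423849501/52700282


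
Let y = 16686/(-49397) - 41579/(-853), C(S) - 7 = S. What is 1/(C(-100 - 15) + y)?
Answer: -42135641/2511004523 ≈ -0.016780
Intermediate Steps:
C(S) = 7 + S
y = 2039644705/42135641 (y = 16686*(-1/49397) - 41579*(-1/853) = -16686/49397 + 41579/853 = 2039644705/42135641 ≈ 48.407)
1/(C(-100 - 15) + y) = 1/((7 + (-100 - 15)) + 2039644705/42135641) = 1/((7 - 115) + 2039644705/42135641) = 1/(-108 + 2039644705/42135641) = 1/(-2511004523/42135641) = -42135641/2511004523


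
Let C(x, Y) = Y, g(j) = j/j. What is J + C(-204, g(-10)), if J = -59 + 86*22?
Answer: 1834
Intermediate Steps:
g(j) = 1
J = 1833 (J = -59 + 1892 = 1833)
J + C(-204, g(-10)) = 1833 + 1 = 1834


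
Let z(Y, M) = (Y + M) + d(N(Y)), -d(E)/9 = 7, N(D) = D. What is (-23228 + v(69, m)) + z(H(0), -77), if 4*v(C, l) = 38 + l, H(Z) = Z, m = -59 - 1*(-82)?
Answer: -93411/4 ≈ -23353.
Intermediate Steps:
m = 23 (m = -59 + 82 = 23)
d(E) = -63 (d(E) = -9*7 = -63)
v(C, l) = 19/2 + l/4 (v(C, l) = (38 + l)/4 = 19/2 + l/4)
z(Y, M) = -63 + M + Y (z(Y, M) = (Y + M) - 63 = (M + Y) - 63 = -63 + M + Y)
(-23228 + v(69, m)) + z(H(0), -77) = (-23228 + (19/2 + (1/4)*23)) + (-63 - 77 + 0) = (-23228 + (19/2 + 23/4)) - 140 = (-23228 + 61/4) - 140 = -92851/4 - 140 = -93411/4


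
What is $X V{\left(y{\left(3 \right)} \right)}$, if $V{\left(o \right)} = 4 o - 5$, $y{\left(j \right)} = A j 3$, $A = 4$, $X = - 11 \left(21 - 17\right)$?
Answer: $-6116$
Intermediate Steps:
$X = -44$ ($X = \left(-11\right) 4 = -44$)
$y{\left(j \right)} = 12 j$ ($y{\left(j \right)} = 4 j 3 = 12 j$)
$V{\left(o \right)} = -5 + 4 o$
$X V{\left(y{\left(3 \right)} \right)} = - 44 \left(-5 + 4 \cdot 12 \cdot 3\right) = - 44 \left(-5 + 4 \cdot 36\right) = - 44 \left(-5 + 144\right) = \left(-44\right) 139 = -6116$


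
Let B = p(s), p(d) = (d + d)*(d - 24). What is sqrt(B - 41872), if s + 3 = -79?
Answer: 2*I*sqrt(6122) ≈ 156.49*I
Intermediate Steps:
s = -82 (s = -3 - 79 = -82)
p(d) = 2*d*(-24 + d) (p(d) = (2*d)*(-24 + d) = 2*d*(-24 + d))
B = 17384 (B = 2*(-82)*(-24 - 82) = 2*(-82)*(-106) = 17384)
sqrt(B - 41872) = sqrt(17384 - 41872) = sqrt(-24488) = 2*I*sqrt(6122)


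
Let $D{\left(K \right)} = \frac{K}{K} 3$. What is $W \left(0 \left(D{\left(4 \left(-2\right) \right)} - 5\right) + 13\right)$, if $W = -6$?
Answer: $-78$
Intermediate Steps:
$D{\left(K \right)} = 3$ ($D{\left(K \right)} = 1 \cdot 3 = 3$)
$W \left(0 \left(D{\left(4 \left(-2\right) \right)} - 5\right) + 13\right) = - 6 \left(0 \left(3 - 5\right) + 13\right) = - 6 \left(0 \left(-2\right) + 13\right) = - 6 \left(0 + 13\right) = \left(-6\right) 13 = -78$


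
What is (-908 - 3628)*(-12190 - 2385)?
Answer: 66112200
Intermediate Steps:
(-908 - 3628)*(-12190 - 2385) = -4536*(-14575) = 66112200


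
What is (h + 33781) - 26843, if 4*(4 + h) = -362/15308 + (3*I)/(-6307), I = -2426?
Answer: 1338976070853/193095112 ≈ 6934.3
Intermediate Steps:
h = -717816203/193095112 (h = -4 + (-362/15308 + (3*(-2426))/(-6307))/4 = -4 + (-362*1/15308 - 7278*(-1/6307))/4 = -4 + (-181/7654 + 7278/6307)/4 = -4 + (1/4)*(54564245/48273778) = -4 + 54564245/193095112 = -717816203/193095112 ≈ -3.7174)
(h + 33781) - 26843 = (-717816203/193095112 + 33781) - 26843 = 6522228162269/193095112 - 26843 = 1338976070853/193095112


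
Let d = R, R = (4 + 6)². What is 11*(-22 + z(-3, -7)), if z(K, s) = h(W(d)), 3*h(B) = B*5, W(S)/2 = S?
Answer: 10274/3 ≈ 3424.7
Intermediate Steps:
R = 100 (R = 10² = 100)
d = 100
W(S) = 2*S
h(B) = 5*B/3 (h(B) = (B*5)/3 = (5*B)/3 = 5*B/3)
z(K, s) = 1000/3 (z(K, s) = 5*(2*100)/3 = (5/3)*200 = 1000/3)
11*(-22 + z(-3, -7)) = 11*(-22 + 1000/3) = 11*(934/3) = 10274/3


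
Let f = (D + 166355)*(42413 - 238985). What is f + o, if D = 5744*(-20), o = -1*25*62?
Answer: -10118545250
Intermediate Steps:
o = -1550 (o = -25*62 = -1550)
D = -114880
f = -10118543700 (f = (-114880 + 166355)*(42413 - 238985) = 51475*(-196572) = -10118543700)
f + o = -10118543700 - 1550 = -10118545250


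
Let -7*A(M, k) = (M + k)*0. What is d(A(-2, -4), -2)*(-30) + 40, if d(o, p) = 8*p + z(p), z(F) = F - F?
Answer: 520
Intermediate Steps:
A(M, k) = 0 (A(M, k) = -(M + k)*0/7 = -⅐*0 = 0)
z(F) = 0
d(o, p) = 8*p (d(o, p) = 8*p + 0 = 8*p)
d(A(-2, -4), -2)*(-30) + 40 = (8*(-2))*(-30) + 40 = -16*(-30) + 40 = 480 + 40 = 520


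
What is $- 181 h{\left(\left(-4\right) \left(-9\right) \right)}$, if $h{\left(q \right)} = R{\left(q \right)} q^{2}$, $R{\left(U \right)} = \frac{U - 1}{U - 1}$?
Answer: $-234576$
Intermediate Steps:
$R{\left(U \right)} = 1$ ($R{\left(U \right)} = \frac{-1 + U}{-1 + U} = 1$)
$h{\left(q \right)} = q^{2}$ ($h{\left(q \right)} = 1 q^{2} = q^{2}$)
$- 181 h{\left(\left(-4\right) \left(-9\right) \right)} = - 181 \left(\left(-4\right) \left(-9\right)\right)^{2} = - 181 \cdot 36^{2} = \left(-181\right) 1296 = -234576$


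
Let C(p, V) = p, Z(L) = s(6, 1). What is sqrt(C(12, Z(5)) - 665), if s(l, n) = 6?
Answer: I*sqrt(653) ≈ 25.554*I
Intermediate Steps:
Z(L) = 6
sqrt(C(12, Z(5)) - 665) = sqrt(12 - 665) = sqrt(-653) = I*sqrt(653)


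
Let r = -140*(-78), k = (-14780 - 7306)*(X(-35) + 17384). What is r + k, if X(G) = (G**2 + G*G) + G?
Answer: -437269794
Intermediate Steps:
X(G) = G + 2*G**2 (X(G) = (G**2 + G**2) + G = 2*G**2 + G = G + 2*G**2)
k = -437280714 (k = (-14780 - 7306)*(-35*(1 + 2*(-35)) + 17384) = -22086*(-35*(1 - 70) + 17384) = -22086*(-35*(-69) + 17384) = -22086*(2415 + 17384) = -22086*19799 = -437280714)
r = 10920
r + k = 10920 - 437280714 = -437269794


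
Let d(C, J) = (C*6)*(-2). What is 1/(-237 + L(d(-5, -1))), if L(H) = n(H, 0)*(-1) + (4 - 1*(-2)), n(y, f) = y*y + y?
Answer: -1/3891 ≈ -0.00025700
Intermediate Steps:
n(y, f) = y + y**2 (n(y, f) = y**2 + y = y + y**2)
d(C, J) = -12*C (d(C, J) = (6*C)*(-2) = -12*C)
L(H) = 6 - H*(1 + H) (L(H) = (H*(1 + H))*(-1) + (4 - 1*(-2)) = -H*(1 + H) + (4 + 2) = -H*(1 + H) + 6 = 6 - H*(1 + H))
1/(-237 + L(d(-5, -1))) = 1/(-237 + (6 - (-12*(-5))*(1 - 12*(-5)))) = 1/(-237 + (6 - 1*60*(1 + 60))) = 1/(-237 + (6 - 1*60*61)) = 1/(-237 + (6 - 3660)) = 1/(-237 - 3654) = 1/(-3891) = -1/3891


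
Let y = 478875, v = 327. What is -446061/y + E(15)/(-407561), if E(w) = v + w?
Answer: -60653614157/65056924625 ≈ -0.93232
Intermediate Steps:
E(w) = 327 + w
-446061/y + E(15)/(-407561) = -446061/478875 + (327 + 15)/(-407561) = -446061*1/478875 + 342*(-1/407561) = -148687/159625 - 342/407561 = -60653614157/65056924625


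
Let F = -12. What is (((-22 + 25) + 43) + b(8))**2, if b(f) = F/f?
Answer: 7921/4 ≈ 1980.3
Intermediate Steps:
b(f) = -12/f
(((-22 + 25) + 43) + b(8))**2 = (((-22 + 25) + 43) - 12/8)**2 = ((3 + 43) - 12*1/8)**2 = (46 - 3/2)**2 = (89/2)**2 = 7921/4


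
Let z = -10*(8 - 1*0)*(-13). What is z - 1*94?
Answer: 946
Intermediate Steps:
z = 1040 (z = -10*(8 + 0)*(-13) = -10*8*(-13) = -80*(-13) = 1040)
z - 1*94 = 1040 - 1*94 = 1040 - 94 = 946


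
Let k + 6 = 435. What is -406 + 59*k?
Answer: 24905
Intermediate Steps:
k = 429 (k = -6 + 435 = 429)
-406 + 59*k = -406 + 59*429 = -406 + 25311 = 24905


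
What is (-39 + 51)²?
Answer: 144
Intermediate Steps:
(-39 + 51)² = 12² = 144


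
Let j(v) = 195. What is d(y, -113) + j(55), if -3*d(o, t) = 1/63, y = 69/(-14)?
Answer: 36854/189 ≈ 194.99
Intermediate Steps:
y = -69/14 (y = 69*(-1/14) = -69/14 ≈ -4.9286)
d(o, t) = -1/189 (d(o, t) = -1/3/63 = -1/3*1/63 = -1/189)
d(y, -113) + j(55) = -1/189 + 195 = 36854/189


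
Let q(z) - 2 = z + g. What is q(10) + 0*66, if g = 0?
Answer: 12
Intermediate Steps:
q(z) = 2 + z (q(z) = 2 + (z + 0) = 2 + z)
q(10) + 0*66 = (2 + 10) + 0*66 = 12 + 0 = 12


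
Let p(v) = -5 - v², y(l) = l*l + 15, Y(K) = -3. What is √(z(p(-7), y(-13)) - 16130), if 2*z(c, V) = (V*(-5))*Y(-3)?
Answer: 5*I*√590 ≈ 121.45*I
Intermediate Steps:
y(l) = 15 + l² (y(l) = l² + 15 = 15 + l²)
z(c, V) = 15*V/2 (z(c, V) = ((V*(-5))*(-3))/2 = (-5*V*(-3))/2 = (15*V)/2 = 15*V/2)
√(z(p(-7), y(-13)) - 16130) = √(15*(15 + (-13)²)/2 - 16130) = √(15*(15 + 169)/2 - 16130) = √((15/2)*184 - 16130) = √(1380 - 16130) = √(-14750) = 5*I*√590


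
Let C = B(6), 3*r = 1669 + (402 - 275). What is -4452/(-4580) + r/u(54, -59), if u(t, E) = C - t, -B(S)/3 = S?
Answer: -454003/61830 ≈ -7.3428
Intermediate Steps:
B(S) = -3*S
r = 1796/3 (r = (1669 + (402 - 275))/3 = (1669 + 127)/3 = (1/3)*1796 = 1796/3 ≈ 598.67)
C = -18 (C = -3*6 = -18)
u(t, E) = -18 - t
-4452/(-4580) + r/u(54, -59) = -4452/(-4580) + 1796/(3*(-18 - 1*54)) = -4452*(-1/4580) + 1796/(3*(-18 - 54)) = 1113/1145 + (1796/3)/(-72) = 1113/1145 + (1796/3)*(-1/72) = 1113/1145 - 449/54 = -454003/61830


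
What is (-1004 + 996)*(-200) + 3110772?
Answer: 3112372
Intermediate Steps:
(-1004 + 996)*(-200) + 3110772 = -8*(-200) + 3110772 = 1600 + 3110772 = 3112372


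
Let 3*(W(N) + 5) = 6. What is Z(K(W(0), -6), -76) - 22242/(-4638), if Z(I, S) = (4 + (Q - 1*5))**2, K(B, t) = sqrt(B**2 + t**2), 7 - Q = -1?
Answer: 41584/773 ≈ 53.796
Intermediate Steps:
Q = 8 (Q = 7 - 1*(-1) = 7 + 1 = 8)
W(N) = -3 (W(N) = -5 + (1/3)*6 = -5 + 2 = -3)
Z(I, S) = 49 (Z(I, S) = (4 + (8 - 1*5))**2 = (4 + (8 - 5))**2 = (4 + 3)**2 = 7**2 = 49)
Z(K(W(0), -6), -76) - 22242/(-4638) = 49 - 22242/(-4638) = 49 - 22242*(-1/4638) = 49 + 3707/773 = 41584/773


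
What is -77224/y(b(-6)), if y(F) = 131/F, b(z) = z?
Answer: 463344/131 ≈ 3537.0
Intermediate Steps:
-77224/y(b(-6)) = -77224/(131/(-6)) = -77224/(131*(-1/6)) = -77224/(-131/6) = -77224*(-6/131) = 463344/131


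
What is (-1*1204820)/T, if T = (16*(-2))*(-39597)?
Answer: -301205/316776 ≈ -0.95085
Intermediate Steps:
T = 1267104 (T = -32*(-39597) = 1267104)
(-1*1204820)/T = -1*1204820/1267104 = -1204820*1/1267104 = -301205/316776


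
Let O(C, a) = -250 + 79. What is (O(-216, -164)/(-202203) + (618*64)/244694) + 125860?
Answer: 345960644999125/2748770049 ≈ 1.2586e+5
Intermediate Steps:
O(C, a) = -171
(O(-216, -164)/(-202203) + (618*64)/244694) + 125860 = (-171/(-202203) + (618*64)/244694) + 125860 = (-171*(-1/202203) + 39552*(1/244694)) + 125860 = (19/22467 + 19776/122347) + 125860 = 446631985/2748770049 + 125860 = 345960644999125/2748770049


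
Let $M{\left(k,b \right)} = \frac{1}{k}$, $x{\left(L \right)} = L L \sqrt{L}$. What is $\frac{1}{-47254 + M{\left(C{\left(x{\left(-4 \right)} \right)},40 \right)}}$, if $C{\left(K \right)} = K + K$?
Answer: $- \frac{193552384}{9146124353537} + \frac{64 i}{9146124353537} \approx -2.1162 \cdot 10^{-5} + 6.9975 \cdot 10^{-12} i$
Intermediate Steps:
$x{\left(L \right)} = L^{\frac{5}{2}}$ ($x{\left(L \right)} = L^{2} \sqrt{L} = L^{\frac{5}{2}}$)
$C{\left(K \right)} = 2 K$
$\frac{1}{-47254 + M{\left(C{\left(x{\left(-4 \right)} \right)},40 \right)}} = \frac{1}{-47254 + \frac{1}{2 \left(-4\right)^{\frac{5}{2}}}} = \frac{1}{-47254 + \frac{1}{2 \cdot 32 i}} = \frac{1}{-47254 + \frac{1}{64 i}} = \frac{1}{-47254 - \frac{i}{64}} = \frac{4096 \left(-47254 + \frac{i}{64}\right)}{9146124353537}$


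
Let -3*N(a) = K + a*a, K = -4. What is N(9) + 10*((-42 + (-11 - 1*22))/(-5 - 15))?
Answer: 71/6 ≈ 11.833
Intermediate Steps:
N(a) = 4/3 - a²/3 (N(a) = -(-4 + a*a)/3 = -(-4 + a²)/3 = 4/3 - a²/3)
N(9) + 10*((-42 + (-11 - 1*22))/(-5 - 15)) = (4/3 - ⅓*9²) + 10*((-42 + (-11 - 1*22))/(-5 - 15)) = (4/3 - ⅓*81) + 10*((-42 + (-11 - 22))/(-20)) = (4/3 - 27) + 10*((-42 - 33)*(-1/20)) = -77/3 + 10*(-75*(-1/20)) = -77/3 + 10*(15/4) = -77/3 + 75/2 = 71/6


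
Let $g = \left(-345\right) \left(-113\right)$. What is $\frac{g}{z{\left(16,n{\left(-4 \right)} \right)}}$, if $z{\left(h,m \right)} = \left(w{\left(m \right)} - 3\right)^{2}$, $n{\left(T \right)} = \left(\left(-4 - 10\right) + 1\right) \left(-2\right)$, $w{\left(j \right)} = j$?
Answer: $\frac{1695}{23} \approx 73.696$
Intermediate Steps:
$g = 38985$
$n{\left(T \right)} = 26$ ($n{\left(T \right)} = \left(\left(-4 - 10\right) + 1\right) \left(-2\right) = \left(-14 + 1\right) \left(-2\right) = \left(-13\right) \left(-2\right) = 26$)
$z{\left(h,m \right)} = \left(-3 + m\right)^{2}$ ($z{\left(h,m \right)} = \left(m - 3\right)^{2} = \left(-3 + m\right)^{2}$)
$\frac{g}{z{\left(16,n{\left(-4 \right)} \right)}} = \frac{38985}{\left(-3 + 26\right)^{2}} = \frac{38985}{23^{2}} = \frac{38985}{529} = 38985 \cdot \frac{1}{529} = \frac{1695}{23}$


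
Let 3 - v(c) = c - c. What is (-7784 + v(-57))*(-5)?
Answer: 38905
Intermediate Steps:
v(c) = 3 (v(c) = 3 - (c - c) = 3 - 1*0 = 3 + 0 = 3)
(-7784 + v(-57))*(-5) = (-7784 + 3)*(-5) = -7781*(-5) = 38905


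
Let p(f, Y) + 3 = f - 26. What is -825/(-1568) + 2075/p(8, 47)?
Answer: -462325/4704 ≈ -98.283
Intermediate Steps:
p(f, Y) = -29 + f (p(f, Y) = -3 + (f - 26) = -3 + (-26 + f) = -29 + f)
-825/(-1568) + 2075/p(8, 47) = -825/(-1568) + 2075/(-29 + 8) = -825*(-1/1568) + 2075/(-21) = 825/1568 + 2075*(-1/21) = 825/1568 - 2075/21 = -462325/4704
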